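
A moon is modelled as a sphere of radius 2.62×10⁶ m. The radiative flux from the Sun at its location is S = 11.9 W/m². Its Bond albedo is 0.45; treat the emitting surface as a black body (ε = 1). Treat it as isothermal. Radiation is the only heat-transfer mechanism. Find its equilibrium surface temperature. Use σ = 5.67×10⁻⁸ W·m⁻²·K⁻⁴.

T ≈ 73.3 K

At equilibrium, absorbed power = emitted power.
Absorbing cross-section = πr² = 2.157×10¹³ m²; emitting surface = 4πr² = 8.626×10¹³ m² (ratio 4).
(1−a)S·A_cross = εσ·A_surf·T⁴  ⇒  T⁴ = (1−a)S/(4σ).
T⁴ = 0.550·11.9/(4·5.67×10⁻⁸) = 2.886×10⁷ K⁴.
T = (2.886×10⁷)^(1/4).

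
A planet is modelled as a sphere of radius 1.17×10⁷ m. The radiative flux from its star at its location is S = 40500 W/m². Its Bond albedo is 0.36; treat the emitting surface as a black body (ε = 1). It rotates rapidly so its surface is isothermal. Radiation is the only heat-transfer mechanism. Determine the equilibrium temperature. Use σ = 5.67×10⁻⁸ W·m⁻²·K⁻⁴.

At equilibrium, absorbed power = emitted power.
Absorbing cross-section = πr² = 4.301×10¹⁴ m²; emitting surface = 4πr² = 1.720×10¹⁵ m² (ratio 4).
(1−a)S·A_cross = εσ·A_surf·T⁴  ⇒  T⁴ = (1−a)S/(4σ).
T⁴ = 0.640·40500/(4·5.67×10⁻⁸) = 1.143×10¹¹ K⁴.
T = (1.143×10¹¹)^(1/4).

T ≈ 581 K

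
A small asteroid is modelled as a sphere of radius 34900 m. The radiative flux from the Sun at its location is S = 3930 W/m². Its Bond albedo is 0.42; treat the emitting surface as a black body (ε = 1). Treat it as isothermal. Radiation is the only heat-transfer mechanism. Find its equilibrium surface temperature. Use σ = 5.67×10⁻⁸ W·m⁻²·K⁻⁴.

At equilibrium, absorbed power = emitted power.
Absorbing cross-section = πr² = 3.826×10⁹ m²; emitting surface = 4πr² = 1.531×10¹⁰ m² (ratio 4).
(1−a)S·A_cross = εσ·A_surf·T⁴  ⇒  T⁴ = (1−a)S/(4σ).
T⁴ = 0.580·3930/(4·5.67×10⁻⁸) = 1.005×10¹⁰ K⁴.
T = (1.005×10¹⁰)^(1/4).

T ≈ 317 K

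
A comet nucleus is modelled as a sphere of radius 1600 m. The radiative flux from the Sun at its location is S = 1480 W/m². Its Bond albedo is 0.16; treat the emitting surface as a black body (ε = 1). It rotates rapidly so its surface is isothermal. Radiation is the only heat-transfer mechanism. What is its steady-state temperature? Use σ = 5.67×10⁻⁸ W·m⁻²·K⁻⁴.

T ≈ 272 K

At equilibrium, absorbed power = emitted power.
Absorbing cross-section = πr² = 8.042×10⁶ m²; emitting surface = 4πr² = 3.217×10⁷ m² (ratio 4).
(1−a)S·A_cross = εσ·A_surf·T⁴  ⇒  T⁴ = (1−a)S/(4σ).
T⁴ = 0.840·1480/(4·5.67×10⁻⁸) = 5.481×10⁹ K⁴.
T = (5.481×10⁹)^(1/4).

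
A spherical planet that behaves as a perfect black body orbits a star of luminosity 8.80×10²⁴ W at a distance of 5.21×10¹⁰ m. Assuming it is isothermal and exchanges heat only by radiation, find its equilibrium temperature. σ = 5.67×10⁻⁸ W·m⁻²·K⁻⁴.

First find the stellar flux at distance d: S = L/(4πd²) = 8.80×10²⁴/(4π·(5.21×10¹⁰)²) = 258.0 W/m².
For an isothermal sphere, absorbed (1−a)S·πr² = emitted σ·4πr²·T⁴, so T⁴ = (1−a)S/(4σ).
T⁴ = 1.00·258.0/(4·5.67×10⁻⁸) = 1.138×10⁹ K⁴.

T ≈ 184 K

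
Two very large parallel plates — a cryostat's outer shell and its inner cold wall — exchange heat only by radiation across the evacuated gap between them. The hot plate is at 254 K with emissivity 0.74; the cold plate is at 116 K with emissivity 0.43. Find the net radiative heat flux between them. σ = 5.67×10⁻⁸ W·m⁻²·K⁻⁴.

q ≈ 84.3 W/m²

For two infinite grey parallel plates, q = σ(T₁⁴ − T₂⁴)/(1/ε₁ + 1/ε₂ − 1).
T₁⁴ − T₂⁴ = 4.162×10⁹ − 1.811×10⁸ = 3.981×10⁹ K⁴.
1/ε₁ + 1/ε₂ − 1 = 1.351 + 2.326 − 1 = 2.677.
q = 5.67×10⁻⁸ × 3.981×10⁹ / 2.677.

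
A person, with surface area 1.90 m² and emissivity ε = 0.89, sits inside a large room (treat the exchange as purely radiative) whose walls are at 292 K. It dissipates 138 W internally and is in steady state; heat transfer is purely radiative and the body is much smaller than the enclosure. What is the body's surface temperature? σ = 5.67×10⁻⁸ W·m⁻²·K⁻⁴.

T ≈ 305 K

For a small grey body in a large enclosure, net radiated power = εσA(T⁴ − T_w⁴).
Steady state: P = εσA(T⁴ − T_w⁴) with A = 1.90 m².
T⁴ = P/(εσA) + T_w⁴ = 138/(0.89·5.67×10⁻⁸·1.900) + (292)⁴
    = 1.439×10⁹ + 7.270×10⁹ = 8.709×10⁹ K⁴.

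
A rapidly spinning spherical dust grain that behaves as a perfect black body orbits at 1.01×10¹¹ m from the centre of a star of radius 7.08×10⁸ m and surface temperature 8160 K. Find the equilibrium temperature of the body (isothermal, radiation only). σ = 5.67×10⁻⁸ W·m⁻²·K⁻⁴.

T ≈ 483 K

The star's surface emits σT_*⁴; at distance d the flux is S = σT_*⁴(R_*/d)².
S = 5.67×10⁻⁸·(8160)⁴·(7.08×10⁸/1.01×10¹¹)² = 12350 W/m².
For an isothermal sphere T⁴ = (1−a)S/(4σ) = 5.447×10¹⁰ K⁴.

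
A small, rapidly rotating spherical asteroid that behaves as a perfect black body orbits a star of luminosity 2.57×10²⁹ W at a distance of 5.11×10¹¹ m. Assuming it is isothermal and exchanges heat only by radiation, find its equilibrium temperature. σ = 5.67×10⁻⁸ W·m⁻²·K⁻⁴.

First find the stellar flux at distance d: S = L/(4πd²) = 2.57×10²⁹/(4π·(5.11×10¹¹)²) = 78320 W/m².
For an isothermal sphere, absorbed (1−a)S·πr² = emitted σ·4πr²·T⁴, so T⁴ = (1−a)S/(4σ).
T⁴ = 1.00·78320/(4·5.67×10⁻⁸) = 3.453×10¹¹ K⁴.

T ≈ 767 K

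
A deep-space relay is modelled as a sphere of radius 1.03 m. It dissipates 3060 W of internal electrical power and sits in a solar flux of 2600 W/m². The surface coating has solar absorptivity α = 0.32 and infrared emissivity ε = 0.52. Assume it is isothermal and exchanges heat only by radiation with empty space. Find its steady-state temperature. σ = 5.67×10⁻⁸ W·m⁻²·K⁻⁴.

T ≈ 349 K

At steady state, absorbed solar power + internal power = radiated power.
Absorbed: α·S·A_cross = 0.32·2600·3.333 = 2773 W (cross-section πr²).
Total input = 2773 + 3060 = 5833 W.
Radiated: εσ·A_surf·T⁴ with A_surf = 4πr² = 13.33 m².
T⁴ = 5833/(0.52·5.67×10⁻⁸·13.33) = 1.484×10¹⁰ K⁴.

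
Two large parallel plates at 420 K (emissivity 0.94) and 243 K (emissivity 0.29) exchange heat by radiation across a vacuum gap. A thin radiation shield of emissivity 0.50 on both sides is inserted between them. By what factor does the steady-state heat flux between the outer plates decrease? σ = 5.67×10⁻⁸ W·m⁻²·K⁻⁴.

factor ≈ 1.85

Without shield: q₀ = σΔ(T⁴)/(1/ε₁+1/ε₂−1) with denominator 3.512.
With shield the two gaps are in series; the resistances add: (1/ε₁+1/ε_s−1)+(1/ε_s+1/ε₂−1) = 2.064+4.448 = 6.512.
Heat-flux ratio q₀/q = 6.512/3.512.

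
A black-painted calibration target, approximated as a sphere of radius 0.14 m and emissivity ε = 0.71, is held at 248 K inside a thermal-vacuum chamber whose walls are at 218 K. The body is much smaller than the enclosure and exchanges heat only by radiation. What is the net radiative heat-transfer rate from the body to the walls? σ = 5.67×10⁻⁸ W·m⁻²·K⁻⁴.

For a small grey body in a large enclosure: P_net = εσA(T_body⁴ − T_wall⁴).
A = 4πr² = 0.2463 m²; T_body⁴ − T_wall⁴ = 3.783×10⁹ − 2.259×10⁹ = 1.524×10⁹ K⁴.
|P_net| = 0.71·5.67×10⁻⁸·0.2463·1.524×10⁹.

P_net ≈ 15.1 W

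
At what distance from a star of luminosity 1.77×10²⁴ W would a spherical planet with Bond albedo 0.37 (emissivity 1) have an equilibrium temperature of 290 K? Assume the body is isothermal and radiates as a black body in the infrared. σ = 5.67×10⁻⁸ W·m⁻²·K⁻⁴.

d ≈ 7.44×10⁹ m

For an isothermal black-emitting sphere, (1−a)S·πr² = σ·4πr²·T⁴ ⇒ S = 4σT⁴/(1−a).
S = 4·5.67×10⁻⁸·(290)⁴/0.630 = 2546 W/m².
Flux falls as S = L/(4πd²), so d = √(L/(4πS)) = √(1.77×10²⁴/(4π·2546)).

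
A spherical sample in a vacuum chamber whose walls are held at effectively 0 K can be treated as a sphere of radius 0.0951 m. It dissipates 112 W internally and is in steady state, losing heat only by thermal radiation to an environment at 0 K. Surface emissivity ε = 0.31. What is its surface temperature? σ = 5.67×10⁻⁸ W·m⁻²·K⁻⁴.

T ≈ 487 K

Steady state: internal power = radiated power, P = εσA T⁴.
Radiating area A = 4πr² = 0.1137 m².
T⁴ = P/(εσA) = 112/(0.31·5.67×10⁻⁸·0.1137) = 5.607×10¹⁰ K⁴.
T = (5.607×10¹⁰)^(1/4).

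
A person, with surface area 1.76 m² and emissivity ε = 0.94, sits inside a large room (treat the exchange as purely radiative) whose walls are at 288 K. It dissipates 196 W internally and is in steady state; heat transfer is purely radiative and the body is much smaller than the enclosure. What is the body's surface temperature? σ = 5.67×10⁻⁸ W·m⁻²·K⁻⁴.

For a small grey body in a large enclosure, net radiated power = εσA(T⁴ − T_w⁴).
Steady state: P = εσA(T⁴ − T_w⁴) with A = 1.76 m².
T⁴ = P/(εσA) + T_w⁴ = 196/(0.94·5.67×10⁻⁸·1.760) + (288)⁴
    = 2.089×10⁹ + 6.880×10⁹ = 8.969×10⁹ K⁴.

T ≈ 308 K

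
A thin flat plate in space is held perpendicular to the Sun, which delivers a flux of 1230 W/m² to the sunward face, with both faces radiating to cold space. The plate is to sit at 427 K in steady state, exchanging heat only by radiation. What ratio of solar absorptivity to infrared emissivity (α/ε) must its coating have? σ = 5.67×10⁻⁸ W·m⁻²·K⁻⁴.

α/ε ≈ 3.06

Balance: αS·A = εσ·2A·T⁴ ⇒ α/ε = 2σT⁴/S.
α/ε = 2·5.67×10⁻⁸·(427)⁴/1230 = 2·5.67×10⁻⁸·3.324×10¹⁰/1230.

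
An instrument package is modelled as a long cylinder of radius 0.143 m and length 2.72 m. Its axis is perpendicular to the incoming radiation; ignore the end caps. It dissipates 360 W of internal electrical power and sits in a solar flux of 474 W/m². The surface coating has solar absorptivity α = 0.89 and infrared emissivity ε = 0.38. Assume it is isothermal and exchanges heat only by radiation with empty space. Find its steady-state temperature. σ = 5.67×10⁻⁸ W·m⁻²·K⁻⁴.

T ≈ 338 K

At steady state, absorbed solar power + internal power = radiated power.
Absorbed: α·S·A_cross = 0.89·474·0.7779 = 328.2 W (cross-section 2rL).
Total input = 328.2 + 360 = 688.2 W.
Radiated: εσ·A_surf·T⁴ with A_surf = 2πrL = 2.444 m².
T⁴ = 688.2/(0.38·5.67×10⁻⁸·2.444) = 1.307×10¹⁰ K⁴.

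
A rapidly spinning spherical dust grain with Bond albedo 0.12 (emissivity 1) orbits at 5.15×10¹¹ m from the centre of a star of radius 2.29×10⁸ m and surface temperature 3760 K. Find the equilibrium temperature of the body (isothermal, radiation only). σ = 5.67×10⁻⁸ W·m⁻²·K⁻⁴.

The star's surface emits σT_*⁴; at distance d the flux is S = σT_*⁴(R_*/d)².
S = 5.67×10⁻⁸·(3760)⁴·(2.29×10⁸/5.15×10¹¹)² = 2.241 W/m².
For an isothermal sphere T⁴ = (1−a)S/(4σ) = 8.694×10⁶ K⁴.

T ≈ 54.3 K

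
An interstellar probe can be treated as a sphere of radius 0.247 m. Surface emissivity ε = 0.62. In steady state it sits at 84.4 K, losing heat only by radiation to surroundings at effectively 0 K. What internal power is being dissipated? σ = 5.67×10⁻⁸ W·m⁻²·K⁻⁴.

P ≈ 1.37 W

Steady state: P = εσA T⁴.
A = 4πr² = 0.7667 m²; T⁴ = (84.4)⁴ = 5.074×10⁷ K⁴.
P = 0.62 × 5.67×10⁻⁸ × 0.7667 × 5.074×10⁷.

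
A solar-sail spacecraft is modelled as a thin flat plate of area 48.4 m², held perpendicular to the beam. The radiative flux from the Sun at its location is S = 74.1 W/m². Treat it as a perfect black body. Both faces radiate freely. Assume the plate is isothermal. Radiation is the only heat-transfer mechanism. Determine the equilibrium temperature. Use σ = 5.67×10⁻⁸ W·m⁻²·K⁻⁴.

T ≈ 160 K

At equilibrium, absorbed power = emitted power.
Absorbing cross-section = A = 48.40 m²; emitting surface = 2A = 96.80 m² (ratio 2).
S·A_cross = εσ·A_surf·T⁴  ⇒  T⁴ = S/(2σ).
T⁴ = 1.00·74.1/(2·5.67×10⁻⁸) = 6.534×10⁸ K⁴.
T = (6.534×10⁸)^(1/4).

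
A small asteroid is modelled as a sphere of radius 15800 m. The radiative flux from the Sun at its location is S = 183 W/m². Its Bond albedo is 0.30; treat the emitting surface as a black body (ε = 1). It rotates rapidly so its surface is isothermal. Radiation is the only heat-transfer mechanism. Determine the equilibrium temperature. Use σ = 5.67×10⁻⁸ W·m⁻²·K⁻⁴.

T ≈ 154 K

At equilibrium, absorbed power = emitted power.
Absorbing cross-section = πr² = 7.843×10⁸ m²; emitting surface = 4πr² = 3.137×10⁹ m² (ratio 4).
(1−a)S·A_cross = εσ·A_surf·T⁴  ⇒  T⁴ = (1−a)S/(4σ).
T⁴ = 0.700·183/(4·5.67×10⁻⁸) = 5.648×10⁸ K⁴.
T = (5.648×10⁸)^(1/4).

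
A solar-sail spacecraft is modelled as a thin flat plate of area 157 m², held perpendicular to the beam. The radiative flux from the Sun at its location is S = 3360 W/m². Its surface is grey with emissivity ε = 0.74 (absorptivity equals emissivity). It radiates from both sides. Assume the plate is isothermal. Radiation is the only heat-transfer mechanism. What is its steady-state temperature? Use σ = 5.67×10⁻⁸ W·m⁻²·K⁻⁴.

T ≈ 415 K

At equilibrium, absorbed power = emitted power.
Absorbing cross-section = A = 157.0 m²; emitting surface = 2A = 314.0 m² (ratio 2).
εS·A_cross = εσ·A_surf·T⁴  ⇒  T⁴ = S/(2σ)   (ε cancels).
T⁴ = 3360/(2·5.67×10⁻⁸) = 2.963×10¹⁰ K⁴.
T = (2.963×10¹⁰)^(1/4).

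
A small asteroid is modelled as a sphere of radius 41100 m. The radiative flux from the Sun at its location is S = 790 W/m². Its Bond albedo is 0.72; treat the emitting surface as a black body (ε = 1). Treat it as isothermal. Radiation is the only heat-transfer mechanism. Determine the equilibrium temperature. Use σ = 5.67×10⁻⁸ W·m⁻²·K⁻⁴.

T ≈ 177 K

At equilibrium, absorbed power = emitted power.
Absorbing cross-section = πr² = 5.307×10⁹ m²; emitting surface = 4πr² = 2.123×10¹⁰ m² (ratio 4).
(1−a)S·A_cross = εσ·A_surf·T⁴  ⇒  T⁴ = (1−a)S/(4σ).
T⁴ = 0.280·790/(4·5.67×10⁻⁸) = 9.753×10⁸ K⁴.
T = (9.753×10⁸)^(1/4).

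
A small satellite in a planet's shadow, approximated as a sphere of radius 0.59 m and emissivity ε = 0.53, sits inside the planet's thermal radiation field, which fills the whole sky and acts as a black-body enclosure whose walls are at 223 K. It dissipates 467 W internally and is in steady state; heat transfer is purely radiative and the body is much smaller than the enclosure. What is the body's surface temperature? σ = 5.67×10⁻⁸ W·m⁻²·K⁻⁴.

T ≈ 279 K

For a small grey body in a large enclosure, net radiated power = εσA(T⁴ − T_w⁴).
Steady state: P = εσA(T⁴ − T_w⁴) with A = 4πr² = 4.374 m².
T⁴ = P/(εσA) + T_w⁴ = 467/(0.53·5.67×10⁻⁸·4.374) + (223)⁴
    = 3.553×10⁹ + 2.473×10⁹ = 6.026×10⁹ K⁴.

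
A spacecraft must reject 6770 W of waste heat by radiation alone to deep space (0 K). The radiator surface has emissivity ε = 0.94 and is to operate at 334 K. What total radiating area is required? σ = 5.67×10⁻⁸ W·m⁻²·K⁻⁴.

A ≈ 10.2 m²

P = εσA T⁴ ⇒ A = P/(εσT⁴).
T⁴ = 1.244×10¹⁰ K⁴.
A = 6770/(0.94 × 5.67×10⁻⁸ × 1.244×10¹⁰).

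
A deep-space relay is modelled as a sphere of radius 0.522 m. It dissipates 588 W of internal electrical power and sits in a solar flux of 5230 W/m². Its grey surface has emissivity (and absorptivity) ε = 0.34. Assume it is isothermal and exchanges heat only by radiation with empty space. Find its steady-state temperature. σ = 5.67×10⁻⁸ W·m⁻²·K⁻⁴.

T ≈ 423 K

At steady state, absorbed solar power + internal power = radiated power.
Absorbed: α·S·A_cross = 0.34·5230·0.8560 = 1522 W (cross-section πr²).
Total input = 1522 + 588 = 2110 W.
Radiated: εσ·A_surf·T⁴ with A_surf = 4πr² = 3.424 m².
T⁴ = 2110/(0.34·5.67×10⁻⁸·3.424) = 3.197×10¹⁰ K⁴.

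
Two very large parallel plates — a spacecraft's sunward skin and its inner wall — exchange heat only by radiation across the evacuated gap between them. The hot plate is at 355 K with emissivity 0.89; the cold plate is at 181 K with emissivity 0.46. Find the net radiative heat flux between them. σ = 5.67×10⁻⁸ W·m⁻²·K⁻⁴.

q ≈ 365 W/m²

For two infinite grey parallel plates, q = σ(T₁⁴ − T₂⁴)/(1/ε₁ + 1/ε₂ − 1).
T₁⁴ − T₂⁴ = 1.588×10¹⁰ − 1.073×10⁹ = 1.481×10¹⁰ K⁴.
1/ε₁ + 1/ε₂ − 1 = 1.124 + 2.174 − 1 = 2.298.
q = 5.67×10⁻⁸ × 1.481×10¹⁰ / 2.298.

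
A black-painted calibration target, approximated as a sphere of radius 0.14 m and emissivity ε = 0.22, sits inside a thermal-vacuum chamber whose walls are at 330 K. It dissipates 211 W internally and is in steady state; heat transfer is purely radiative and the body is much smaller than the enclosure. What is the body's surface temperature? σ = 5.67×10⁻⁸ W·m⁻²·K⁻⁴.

For a small grey body in a large enclosure, net radiated power = εσA(T⁴ − T_w⁴).
Steady state: P = εσA(T⁴ − T_w⁴) with A = 4πr² = 0.2463 m².
T⁴ = P/(εσA) + T_w⁴ = 211/(0.22·5.67×10⁻⁸·0.2463) + (330)⁴
    = 6.868×10¹⁰ + 1.186×10¹⁰ = 8.054×10¹⁰ K⁴.

T ≈ 533 K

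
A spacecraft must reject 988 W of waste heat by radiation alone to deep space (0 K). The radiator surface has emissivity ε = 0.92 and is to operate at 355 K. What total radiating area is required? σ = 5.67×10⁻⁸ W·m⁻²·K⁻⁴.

P = εσA T⁴ ⇒ A = P/(εσT⁴).
T⁴ = 1.588×10¹⁰ K⁴.
A = 988/(0.92 × 5.67×10⁻⁸ × 1.588×10¹⁰).

A ≈ 1.19 m²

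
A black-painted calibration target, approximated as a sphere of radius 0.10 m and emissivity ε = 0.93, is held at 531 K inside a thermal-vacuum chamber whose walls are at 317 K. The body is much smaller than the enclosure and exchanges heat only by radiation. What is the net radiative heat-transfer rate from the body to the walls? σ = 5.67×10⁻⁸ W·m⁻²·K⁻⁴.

P_net ≈ 460 W

For a small grey body in a large enclosure: P_net = εσA(T_body⁴ − T_wall⁴).
A = 4πr² = 0.1257 m²; T_body⁴ − T_wall⁴ = 7.950×10¹⁰ − 1.010×10¹⁰ = 6.940×10¹⁰ K⁴.
|P_net| = 0.93·5.67×10⁻⁸·0.1257·6.940×10¹⁰.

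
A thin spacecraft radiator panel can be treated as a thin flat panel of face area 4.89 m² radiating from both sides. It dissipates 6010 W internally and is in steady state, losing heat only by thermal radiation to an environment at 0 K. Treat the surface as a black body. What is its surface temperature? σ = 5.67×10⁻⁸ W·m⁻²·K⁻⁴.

Steady state: internal power = radiated power, P = εσA T⁴.
Radiating area A = 2·4.89 = 9.780 m².
T⁴ = P/(εσA) = 6010/(1.0·5.67×10⁻⁸·9.780) = 1.084×10¹⁰ K⁴.
T = (1.084×10¹⁰)^(1/4).

T ≈ 323 K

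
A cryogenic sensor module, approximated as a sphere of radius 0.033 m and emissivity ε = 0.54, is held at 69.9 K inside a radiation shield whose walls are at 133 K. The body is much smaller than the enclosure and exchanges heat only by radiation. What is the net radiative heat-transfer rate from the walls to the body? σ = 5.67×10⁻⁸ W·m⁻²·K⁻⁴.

P_net ≈ 0.121 W

For a small grey body in a large enclosure: P_net = εσA(T_body⁴ − T_wall⁴).
A = 4πr² = 0.01368 m²; T_body⁴ − T_wall⁴ = 2.387×10⁷ − 3.129×10⁸ = -2.890×10⁸ K⁴.
|P_net| = 0.54·5.67×10⁻⁸·0.01368·2.890×10⁸.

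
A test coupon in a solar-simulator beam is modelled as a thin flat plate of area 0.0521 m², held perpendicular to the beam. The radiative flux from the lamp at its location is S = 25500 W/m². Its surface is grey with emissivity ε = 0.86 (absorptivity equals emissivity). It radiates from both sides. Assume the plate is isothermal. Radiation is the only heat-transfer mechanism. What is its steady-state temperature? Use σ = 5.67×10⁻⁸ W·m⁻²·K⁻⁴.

At equilibrium, absorbed power = emitted power.
Absorbing cross-section = A = 0.05210 m²; emitting surface = 2A = 0.1042 m² (ratio 2).
εS·A_cross = εσ·A_surf·T⁴  ⇒  T⁴ = S/(2σ)   (ε cancels).
T⁴ = 25500/(2·5.67×10⁻⁸) = 2.249×10¹¹ K⁴.
T = (2.249×10¹¹)^(1/4).

T ≈ 689 K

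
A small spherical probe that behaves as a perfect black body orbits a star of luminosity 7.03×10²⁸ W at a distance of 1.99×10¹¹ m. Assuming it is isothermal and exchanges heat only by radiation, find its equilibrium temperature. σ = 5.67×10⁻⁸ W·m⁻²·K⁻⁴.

T ≈ 888 K

First find the stellar flux at distance d: S = L/(4πd²) = 7.03×10²⁸/(4π·(1.99×10¹¹)²) = 1.413×10⁵ W/m².
For an isothermal sphere, absorbed (1−a)S·πr² = emitted σ·4πr²·T⁴, so T⁴ = (1−a)S/(4σ).
T⁴ = 1.00·1.413×10⁵/(4·5.67×10⁻⁸) = 6.229×10¹¹ K⁴.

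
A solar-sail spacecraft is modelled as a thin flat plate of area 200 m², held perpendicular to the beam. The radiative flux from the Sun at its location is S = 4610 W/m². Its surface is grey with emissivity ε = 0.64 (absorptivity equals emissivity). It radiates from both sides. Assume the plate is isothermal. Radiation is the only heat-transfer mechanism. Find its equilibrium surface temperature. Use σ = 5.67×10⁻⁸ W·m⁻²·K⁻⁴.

T ≈ 449 K

At equilibrium, absorbed power = emitted power.
Absorbing cross-section = A = 200.0 m²; emitting surface = 2A = 400.0 m² (ratio 2).
εS·A_cross = εσ·A_surf·T⁴  ⇒  T⁴ = S/(2σ)   (ε cancels).
T⁴ = 4610/(2·5.67×10⁻⁸) = 4.065×10¹⁰ K⁴.
T = (4.065×10¹⁰)^(1/4).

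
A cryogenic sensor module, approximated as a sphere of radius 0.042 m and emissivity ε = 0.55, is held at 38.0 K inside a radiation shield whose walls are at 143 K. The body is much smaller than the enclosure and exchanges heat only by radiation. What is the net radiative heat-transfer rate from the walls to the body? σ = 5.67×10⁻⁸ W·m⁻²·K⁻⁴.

For a small grey body in a large enclosure: P_net = εσA(T_body⁴ − T_wall⁴).
A = 4πr² = 0.02217 m²; T_body⁴ − T_wall⁴ = 2.085×10⁶ − 4.182×10⁸ = -4.161×10⁸ K⁴.
|P_net| = 0.55·5.67×10⁻⁸·0.02217·4.161×10⁸.

P_net ≈ 0.288 W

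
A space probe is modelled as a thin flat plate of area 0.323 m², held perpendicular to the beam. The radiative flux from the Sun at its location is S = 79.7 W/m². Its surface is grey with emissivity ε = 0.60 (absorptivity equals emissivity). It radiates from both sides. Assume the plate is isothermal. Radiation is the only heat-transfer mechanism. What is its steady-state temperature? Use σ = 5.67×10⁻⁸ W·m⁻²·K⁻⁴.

At equilibrium, absorbed power = emitted power.
Absorbing cross-section = A = 0.3230 m²; emitting surface = 2A = 0.6460 m² (ratio 2).
εS·A_cross = εσ·A_surf·T⁴  ⇒  T⁴ = S/(2σ)   (ε cancels).
T⁴ = 79.7/(2·5.67×10⁻⁸) = 7.028×10⁸ K⁴.
T = (7.028×10⁸)^(1/4).

T ≈ 163 K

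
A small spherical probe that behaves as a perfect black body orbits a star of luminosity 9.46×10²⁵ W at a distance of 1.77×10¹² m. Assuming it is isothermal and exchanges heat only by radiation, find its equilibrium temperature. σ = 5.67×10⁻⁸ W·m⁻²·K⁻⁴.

T ≈ 57.1 K

First find the stellar flux at distance d: S = L/(4πd²) = 9.46×10²⁵/(4π·(1.77×10¹²)²) = 2.403 W/m².
For an isothermal sphere, absorbed (1−a)S·πr² = emitted σ·4πr²·T⁴, so T⁴ = (1−a)S/(4σ).
T⁴ = 1.00·2.403/(4·5.67×10⁻⁸) = 1.059×10⁷ K⁴.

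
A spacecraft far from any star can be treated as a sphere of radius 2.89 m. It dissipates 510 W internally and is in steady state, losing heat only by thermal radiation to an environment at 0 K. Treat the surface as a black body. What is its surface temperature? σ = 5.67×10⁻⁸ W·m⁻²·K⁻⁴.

Steady state: internal power = radiated power, P = εσA T⁴.
Radiating area A = 4πr² = 105.0 m².
T⁴ = P/(εσA) = 510/(1.0·5.67×10⁻⁸·105.0) = 8.570×10⁷ K⁴.
T = (8.570×10⁷)^(1/4).

T ≈ 96.2 K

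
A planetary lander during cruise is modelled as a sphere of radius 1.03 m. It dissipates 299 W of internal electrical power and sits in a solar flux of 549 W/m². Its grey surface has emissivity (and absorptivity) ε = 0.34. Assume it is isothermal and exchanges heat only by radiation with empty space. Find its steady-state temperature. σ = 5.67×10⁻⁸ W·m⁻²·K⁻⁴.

T ≈ 245 K

At steady state, absorbed solar power + internal power = radiated power.
Absorbed: α·S·A_cross = 0.34·549·3.333 = 622.1 W (cross-section πr²).
Total input = 622.1 + 299 = 921.1 W.
Radiated: εσ·A_surf·T⁴ with A_surf = 4πr² = 13.33 m².
T⁴ = 921.1/(0.34·5.67×10⁻⁸·13.33) = 3.584×10⁹ K⁴.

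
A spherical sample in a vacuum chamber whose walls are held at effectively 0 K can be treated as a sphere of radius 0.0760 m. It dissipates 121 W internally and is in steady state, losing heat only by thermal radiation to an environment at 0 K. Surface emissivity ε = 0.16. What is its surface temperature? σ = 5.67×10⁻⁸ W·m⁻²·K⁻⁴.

T ≈ 655 K

Steady state: internal power = radiated power, P = εσA T⁴.
Radiating area A = 4πr² = 0.07258 m².
T⁴ = P/(εσA) = 121/(0.16·5.67×10⁻⁸·0.07258) = 1.838×10¹¹ K⁴.
T = (1.838×10¹¹)^(1/4).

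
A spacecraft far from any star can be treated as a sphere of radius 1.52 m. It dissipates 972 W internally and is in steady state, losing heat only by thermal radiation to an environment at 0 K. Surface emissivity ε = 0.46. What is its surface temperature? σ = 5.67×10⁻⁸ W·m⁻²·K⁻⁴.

T ≈ 189 K

Steady state: internal power = radiated power, P = εσA T⁴.
Radiating area A = 4πr² = 29.03 m².
T⁴ = P/(εσA) = 972/(0.46·5.67×10⁻⁸·29.03) = 1.284×10⁹ K⁴.
T = (1.284×10⁹)^(1/4).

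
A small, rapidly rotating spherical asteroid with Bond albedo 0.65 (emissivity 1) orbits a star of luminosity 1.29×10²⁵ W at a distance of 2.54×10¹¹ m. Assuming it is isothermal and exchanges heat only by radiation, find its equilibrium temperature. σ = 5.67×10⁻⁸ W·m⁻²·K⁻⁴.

First find the stellar flux at distance d: S = L/(4πd²) = 1.29×10²⁵/(4π·(2.54×10¹¹)²) = 15.91 W/m².
For an isothermal sphere, absorbed (1−a)S·πr² = emitted σ·4πr²·T⁴, so T⁴ = (1−a)S/(4σ).
T⁴ = 0.350·15.91/(4·5.67×10⁻⁸) = 2.455×10⁷ K⁴.

T ≈ 70.4 K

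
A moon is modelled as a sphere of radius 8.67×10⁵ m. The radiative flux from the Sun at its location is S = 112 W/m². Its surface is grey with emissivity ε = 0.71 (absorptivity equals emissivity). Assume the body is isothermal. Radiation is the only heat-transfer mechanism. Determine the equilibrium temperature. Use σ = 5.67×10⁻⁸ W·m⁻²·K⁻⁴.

At equilibrium, absorbed power = emitted power.
Absorbing cross-section = πr² = 2.362×10¹² m²; emitting surface = 4πr² = 9.446×10¹² m² (ratio 4).
εS·A_cross = εσ·A_surf·T⁴  ⇒  T⁴ = S/(4σ)   (ε cancels).
T⁴ = 112/(4·5.67×10⁻⁸) = 4.938×10⁸ K⁴.
T = (4.938×10⁸)^(1/4).

T ≈ 149 K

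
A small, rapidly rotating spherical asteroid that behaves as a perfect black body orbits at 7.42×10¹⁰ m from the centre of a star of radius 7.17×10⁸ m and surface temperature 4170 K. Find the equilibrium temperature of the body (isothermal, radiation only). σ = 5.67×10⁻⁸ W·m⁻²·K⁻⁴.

T ≈ 290 K

The star's surface emits σT_*⁴; at distance d the flux is S = σT_*⁴(R_*/d)².
S = 5.67×10⁻⁸·(4170)⁴·(7.17×10⁸/7.42×10¹⁰)² = 1601 W/m².
For an isothermal sphere T⁴ = (1−a)S/(4σ) = 7.059×10⁹ K⁴.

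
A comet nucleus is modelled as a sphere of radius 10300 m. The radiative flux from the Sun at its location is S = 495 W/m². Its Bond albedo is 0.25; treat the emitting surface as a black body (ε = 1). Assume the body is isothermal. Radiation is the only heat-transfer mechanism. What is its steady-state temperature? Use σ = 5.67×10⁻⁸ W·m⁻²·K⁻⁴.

At equilibrium, absorbed power = emitted power.
Absorbing cross-section = πr² = 3.333×10⁸ m²; emitting surface = 4πr² = 1.333×10⁹ m² (ratio 4).
(1−a)S·A_cross = εσ·A_surf·T⁴  ⇒  T⁴ = (1−a)S/(4σ).
T⁴ = 0.750·495/(4·5.67×10⁻⁸) = 1.637×10⁹ K⁴.
T = (1.637×10⁹)^(1/4).

T ≈ 201 K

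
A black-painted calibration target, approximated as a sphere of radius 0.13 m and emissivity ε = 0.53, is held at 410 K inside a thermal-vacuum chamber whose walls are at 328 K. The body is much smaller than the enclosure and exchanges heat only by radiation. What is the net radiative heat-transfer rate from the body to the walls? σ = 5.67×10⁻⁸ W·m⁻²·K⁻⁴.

For a small grey body in a large enclosure: P_net = εσA(T_body⁴ − T_wall⁴).
A = 4πr² = 0.2124 m²; T_body⁴ − T_wall⁴ = 2.826×10¹⁰ − 1.157×10¹⁰ = 1.668×10¹⁰ K⁴.
|P_net| = 0.53·5.67×10⁻⁸·0.2124·1.668×10¹⁰.

P_net ≈ 106 W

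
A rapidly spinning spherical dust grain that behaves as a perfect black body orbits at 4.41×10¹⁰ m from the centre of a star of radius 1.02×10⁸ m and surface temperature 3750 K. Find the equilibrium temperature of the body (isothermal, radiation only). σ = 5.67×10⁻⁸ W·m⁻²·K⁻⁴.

T ≈ 128 K

The star's surface emits σT_*⁴; at distance d the flux is S = σT_*⁴(R_*/d)².
S = 5.67×10⁻⁸·(3750)⁴·(1.02×10⁸/4.41×10¹⁰)² = 59.98 W/m².
For an isothermal sphere T⁴ = (1−a)S/(4σ) = 2.645×10⁸ K⁴.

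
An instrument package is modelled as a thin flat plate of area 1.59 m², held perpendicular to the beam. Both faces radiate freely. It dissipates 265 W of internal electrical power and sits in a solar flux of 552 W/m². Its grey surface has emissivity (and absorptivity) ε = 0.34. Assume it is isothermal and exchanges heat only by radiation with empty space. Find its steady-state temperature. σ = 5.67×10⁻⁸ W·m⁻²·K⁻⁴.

T ≈ 310 K

At steady state, absorbed solar power + internal power = radiated power.
Absorbed: α·S·A_cross = 0.34·552·1.590 = 298.4 W (cross-section A).
Total input = 298.4 + 265 = 563.4 W.
Radiated: εσ·A_surf·T⁴ with A_surf = 2A = 3.180 m².
T⁴ = 563.4/(0.34·5.67×10⁻⁸·3.180) = 9.190×10⁹ K⁴.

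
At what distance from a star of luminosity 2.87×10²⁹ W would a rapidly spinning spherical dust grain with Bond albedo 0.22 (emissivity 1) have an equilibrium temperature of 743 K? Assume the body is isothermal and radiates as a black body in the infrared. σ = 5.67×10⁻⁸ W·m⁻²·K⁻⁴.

For an isothermal black-emitting sphere, (1−a)S·πr² = σ·4πr²·T⁴ ⇒ S = 4σT⁴/(1−a).
S = 4·5.67×10⁻⁸·(743)⁴/0.780 = 88610 W/m².
Flux falls as S = L/(4πd²), so d = √(L/(4πS)) = √(2.87×10²⁹/(4π·88610)).

d ≈ 5.08×10¹¹ m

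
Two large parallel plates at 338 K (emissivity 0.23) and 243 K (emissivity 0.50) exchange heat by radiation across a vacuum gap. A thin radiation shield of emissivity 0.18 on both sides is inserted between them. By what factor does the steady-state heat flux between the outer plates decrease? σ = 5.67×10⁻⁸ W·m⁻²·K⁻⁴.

Without shield: q₀ = σΔ(T⁴)/(1/ε₁+1/ε₂−1) with denominator 5.348.
With shield the two gaps are in series; the resistances add: (1/ε₁+1/ε_s−1)+(1/ε_s+1/ε₂−1) = 8.903+6.556 = 15.46.
Heat-flux ratio q₀/q = 15.46/5.348.

factor ≈ 2.89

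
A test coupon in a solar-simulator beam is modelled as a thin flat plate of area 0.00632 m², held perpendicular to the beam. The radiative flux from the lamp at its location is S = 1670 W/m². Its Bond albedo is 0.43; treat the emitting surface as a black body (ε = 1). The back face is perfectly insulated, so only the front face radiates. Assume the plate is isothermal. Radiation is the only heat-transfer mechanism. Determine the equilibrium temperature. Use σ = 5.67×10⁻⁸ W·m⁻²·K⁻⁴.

T ≈ 360 K

At equilibrium, absorbed power = emitted power.
Absorbing cross-section = A = 0.006320 m²; emitting surface = A = 0.006320 m² (ratio 1).
(1−a)S·A_cross = εσ·A_surf·T⁴  ⇒  T⁴ = (1−a)S/(1σ).
T⁴ = 0.570·1670/(1·5.67×10⁻⁸) = 1.679×10¹⁰ K⁴.
T = (1.679×10¹⁰)^(1/4).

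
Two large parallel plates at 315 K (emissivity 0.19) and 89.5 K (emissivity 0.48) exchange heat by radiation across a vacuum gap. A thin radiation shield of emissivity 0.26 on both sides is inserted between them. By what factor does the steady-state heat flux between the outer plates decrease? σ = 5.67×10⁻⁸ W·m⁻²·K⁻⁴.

factor ≈ 2.05

Without shield: q₀ = σΔ(T⁴)/(1/ε₁+1/ε₂−1) with denominator 6.346.
With shield the two gaps are in series; the resistances add: (1/ε₁+1/ε_s−1)+(1/ε_s+1/ε₂−1) = 8.109+4.929 = 13.04.
Heat-flux ratio q₀/q = 13.04/6.346.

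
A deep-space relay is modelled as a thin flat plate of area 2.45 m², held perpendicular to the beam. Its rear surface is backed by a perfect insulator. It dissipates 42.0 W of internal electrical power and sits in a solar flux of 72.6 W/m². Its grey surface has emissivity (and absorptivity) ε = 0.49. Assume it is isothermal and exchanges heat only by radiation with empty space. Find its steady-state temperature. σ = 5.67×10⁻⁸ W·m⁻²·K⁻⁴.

At steady state, absorbed solar power + internal power = radiated power.
Absorbed: α·S·A_cross = 0.49·72.6·2.450 = 87.16 W (cross-section A).
Total input = 87.16 + 42.0 = 129.2 W.
Radiated: εσ·A_surf·T⁴ with A_surf = A = 2.450 m².
T⁴ = 129.2/(0.49·5.67×10⁻⁸·2.450) = 1.897×10⁹ K⁴.

T ≈ 209 K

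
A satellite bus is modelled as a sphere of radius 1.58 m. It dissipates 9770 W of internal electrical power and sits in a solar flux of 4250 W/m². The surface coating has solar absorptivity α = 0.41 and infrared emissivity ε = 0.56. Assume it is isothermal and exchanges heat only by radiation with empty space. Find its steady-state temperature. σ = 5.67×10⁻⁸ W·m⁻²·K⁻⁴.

T ≈ 392 K

At steady state, absorbed solar power + internal power = radiated power.
Absorbed: α·S·A_cross = 0.41·4250·7.843 = 13670 W (cross-section πr²).
Total input = 13670 + 9770 = 23440 W.
Radiated: εσ·A_surf·T⁴ with A_surf = 4πr² = 31.37 m².
T⁴ = 23440/(0.56·5.67×10⁻⁸·31.37) = 2.353×10¹⁰ K⁴.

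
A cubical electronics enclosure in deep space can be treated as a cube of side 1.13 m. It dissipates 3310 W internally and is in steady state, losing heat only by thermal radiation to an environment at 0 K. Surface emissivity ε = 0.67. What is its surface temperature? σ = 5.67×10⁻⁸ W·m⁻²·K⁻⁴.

Steady state: internal power = radiated power, P = εσA T⁴.
Radiating area A = 6L² = 7.661 m².
T⁴ = P/(εσA) = 3310/(0.67·5.67×10⁻⁸·7.661) = 1.137×10¹⁰ K⁴.
T = (1.137×10¹⁰)^(1/4).

T ≈ 327 K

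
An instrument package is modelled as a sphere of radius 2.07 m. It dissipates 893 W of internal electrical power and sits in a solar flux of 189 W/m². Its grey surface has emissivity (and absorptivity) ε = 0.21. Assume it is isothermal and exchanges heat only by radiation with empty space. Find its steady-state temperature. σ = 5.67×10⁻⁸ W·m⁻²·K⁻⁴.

At steady state, absorbed solar power + internal power = radiated power.
Absorbed: α·S·A_cross = 0.21·189·13.46 = 534.3 W (cross-section πr²).
Total input = 534.3 + 893 = 1427 W.
Radiated: εσ·A_surf·T⁴ with A_surf = 4πr² = 53.85 m².
T⁴ = 1427/(0.21·5.67×10⁻⁸·53.85) = 2.226×10⁹ K⁴.

T ≈ 217 K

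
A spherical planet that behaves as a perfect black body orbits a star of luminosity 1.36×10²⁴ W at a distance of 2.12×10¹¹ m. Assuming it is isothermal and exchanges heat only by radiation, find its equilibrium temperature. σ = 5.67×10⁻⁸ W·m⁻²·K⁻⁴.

First find the stellar flux at distance d: S = L/(4πd²) = 1.36×10²⁴/(4π·(2.12×10¹¹)²) = 2.408 W/m².
For an isothermal sphere, absorbed (1−a)S·πr² = emitted σ·4πr²·T⁴, so T⁴ = (1−a)S/(4σ).
T⁴ = 1.00·2.408/(4·5.67×10⁻⁸) = 1.062×10⁷ K⁴.

T ≈ 57.1 K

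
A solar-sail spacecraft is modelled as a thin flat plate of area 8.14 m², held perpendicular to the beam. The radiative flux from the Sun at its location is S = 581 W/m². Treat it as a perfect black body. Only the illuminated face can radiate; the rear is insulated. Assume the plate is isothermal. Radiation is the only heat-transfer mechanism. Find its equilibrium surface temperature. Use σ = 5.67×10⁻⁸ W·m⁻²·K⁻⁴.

At equilibrium, absorbed power = emitted power.
Absorbing cross-section = A = 8.140 m²; emitting surface = A = 8.140 m² (ratio 1).
S·A_cross = εσ·A_surf·T⁴  ⇒  T⁴ = S/(1σ).
T⁴ = 1.00·581/(1·5.67×10⁻⁸) = 1.025×10¹⁰ K⁴.
T = (1.025×10¹⁰)^(1/4).

T ≈ 318 K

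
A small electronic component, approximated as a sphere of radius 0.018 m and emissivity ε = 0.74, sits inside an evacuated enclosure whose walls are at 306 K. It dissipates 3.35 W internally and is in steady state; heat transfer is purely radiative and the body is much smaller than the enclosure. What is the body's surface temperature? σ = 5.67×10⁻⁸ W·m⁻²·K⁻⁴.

For a small grey body in a large enclosure, net radiated power = εσA(T⁴ − T_w⁴).
Steady state: P = εσA(T⁴ − T_w⁴) with A = 4πr² = 0.004072 m².
T⁴ = P/(εσA) + T_w⁴ = 3.35/(0.74·5.67×10⁻⁸·0.004072) + (306)⁴
    = 1.961×10¹⁰ + 8.768×10⁹ = 2.838×10¹⁰ K⁴.

T ≈ 410 K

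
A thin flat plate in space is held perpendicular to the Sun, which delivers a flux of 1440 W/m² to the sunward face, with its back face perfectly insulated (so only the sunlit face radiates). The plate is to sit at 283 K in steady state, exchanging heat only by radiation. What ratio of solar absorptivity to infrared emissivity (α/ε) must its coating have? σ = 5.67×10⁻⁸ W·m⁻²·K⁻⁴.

α/ε ≈ 0.253

Balance: αS·A = εσ·1A·T⁴ ⇒ α/ε = σT⁴/S.
α/ε = 5.67×10⁻⁸·(283)⁴/1440 = 5.67×10⁻⁸·6.414×10⁹/1440.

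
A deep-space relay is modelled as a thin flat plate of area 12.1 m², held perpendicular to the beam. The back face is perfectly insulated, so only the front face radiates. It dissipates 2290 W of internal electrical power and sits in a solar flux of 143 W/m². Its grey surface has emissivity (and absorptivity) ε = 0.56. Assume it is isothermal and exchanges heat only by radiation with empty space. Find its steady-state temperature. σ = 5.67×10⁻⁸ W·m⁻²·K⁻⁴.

At steady state, absorbed solar power + internal power = radiated power.
Absorbed: α·S·A_cross = 0.56·143·12.10 = 969.0 W (cross-section A).
Total input = 969.0 + 2290 = 3259 W.
Radiated: εσ·A_surf·T⁴ with A_surf = A = 12.10 m².
T⁴ = 3259/(0.56·5.67×10⁻⁸·12.10) = 8.482×10⁹ K⁴.

T ≈ 303 K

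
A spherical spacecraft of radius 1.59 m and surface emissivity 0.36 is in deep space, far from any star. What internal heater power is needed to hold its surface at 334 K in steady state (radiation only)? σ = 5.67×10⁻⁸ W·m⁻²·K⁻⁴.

P ≈ 8070 W

P = εσ·4πr²·T⁴.
4πr² = 31.77 m²; T⁴ = 1.244×10¹⁰ K⁴.
P = 0.36·5.67×10⁻⁸·31.77·1.244×10¹⁰.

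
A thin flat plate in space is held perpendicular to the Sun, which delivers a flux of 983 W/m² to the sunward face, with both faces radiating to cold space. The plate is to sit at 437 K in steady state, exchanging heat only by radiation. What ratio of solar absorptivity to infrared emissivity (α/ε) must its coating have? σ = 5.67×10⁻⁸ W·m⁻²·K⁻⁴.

Balance: αS·A = εσ·2A·T⁴ ⇒ α/ε = 2σT⁴/S.
α/ε = 2·5.67×10⁻⁸·(437)⁴/983 = 2·5.67×10⁻⁸·3.647×10¹⁰/983.

α/ε ≈ 4.21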